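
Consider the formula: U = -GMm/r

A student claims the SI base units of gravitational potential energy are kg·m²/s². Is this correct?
Units of each symbol in U = -GMm/r:
  G (gravitational constant): m³/(kg·s²)
  M (mass): kg
  m (mass): kg
  r (distance): m  → in the denominator, contributes 1/m
  The minus sign does not affect the units.

Multiplying the contributions: [m³/(kg·s²)] · [kg] · [kg] · [1/m]
Adding exponents of each base unit: kg: 1, m: 2, s: -2
SI base units of gravitational potential energy: kg·m²/s²

The claimed units kg·m²/s² match the derived units, so the claim is correct.

Answer: Yes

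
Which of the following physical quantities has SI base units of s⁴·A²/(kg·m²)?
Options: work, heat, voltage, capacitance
Checking the SI base units of each option:
  work (W = Fd): kg·m²/s²  ✗
  heat (Q = mcΔT): kg·m²/s²  ✗
  voltage (V = IR): kg·m²/(s³·A)  ✗
  capacitance (C = Q/V): s⁴·A²/(kg·m²)  ✓ matches

Only capacitance has units s⁴·A²/(kg·m²).

Answer: capacitance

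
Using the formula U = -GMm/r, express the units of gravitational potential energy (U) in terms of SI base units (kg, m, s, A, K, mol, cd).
Units of each symbol in U = -GMm/r:
  G (gravitational constant): m³/(kg·s²)
  M (mass): kg
  m (mass): kg
  r (distance): m  → in the denominator, contributes 1/m
  The minus sign does not affect the units.

Multiplying the contributions: [m³/(kg·s²)] · [kg] · [kg] · [1/m]
Adding exponents of each base unit: kg: 1, m: 2, s: -2
SI base units of gravitational potential energy: kg·m²/s²

Answer: kg·m²/s²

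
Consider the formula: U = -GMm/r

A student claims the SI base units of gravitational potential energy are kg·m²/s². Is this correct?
Units of each symbol in U = -GMm/r:
  G (gravitational constant): m³/(kg·s²)
  M (mass): kg
  m (mass): kg
  r (distance): m  → in the denominator, contributes 1/m
  The minus sign does not affect the units.

Multiplying the contributions: [m³/(kg·s²)] · [kg] · [kg] · [1/m]
Adding exponents of each base unit: kg: 1, m: 2, s: -2
SI base units of gravitational potential energy: kg·m²/s²

The claimed units kg·m²/s² match the derived units, so the claim is correct.

Answer: Yes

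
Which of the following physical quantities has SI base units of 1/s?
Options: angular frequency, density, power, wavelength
Checking the SI base units of each option:
  angular frequency (ω = 2πf): 1/s  ✓ matches
  density (ρ = m/V): kg/m³  ✗
  power (P = W/t): kg·m²/s³  ✗
  wavelength (λ = v/f): m  ✗

Only angular frequency has units 1/s.

Answer: angular frequency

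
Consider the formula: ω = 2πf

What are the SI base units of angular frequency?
Units of each symbol in ω = 2πf:
  f (frequency): 1/s
  The factor 2π is dimensionless.

Multiplying the contributions: [1/s]
Adding exponents of each base unit: s: -1
SI base units of angular frequency: 1/s

Answer: 1/s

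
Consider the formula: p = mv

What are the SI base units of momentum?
Units of each symbol in p = mv:
  m (mass): kg
  v (velocity): m/s

Multiplying the contributions: [kg] · [m/s]
Adding exponents of each base unit: kg: 1, m: 1, s: -1
SI base units of momentum: kg·m/s

Answer: kg·m/s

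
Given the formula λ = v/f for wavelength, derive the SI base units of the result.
Units of each symbol in λ = v/f:
  v (wave speed): m/s
  f (frequency): 1/s  → in the denominator, contributes s

Multiplying the contributions: [m/s] · [s]
Adding exponents of each base unit: m: 1
SI base units of wavelength: m

Answer: m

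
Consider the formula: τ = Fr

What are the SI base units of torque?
Units of each symbol in τ = Fr:
  F (force): kg·m/s²
  r (lever arm): m

Multiplying the contributions: [kg·m/s²] · [m]
Adding exponents of each base unit: kg: 1, m: 2, s: -2
SI base units of torque: kg·m²/s²

Answer: kg·m²/s²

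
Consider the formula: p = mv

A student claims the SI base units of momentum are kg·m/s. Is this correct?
Units of each symbol in p = mv:
  m (mass): kg
  v (velocity): m/s

Multiplying the contributions: [kg] · [m/s]
Adding exponents of each base unit: kg: 1, m: 1, s: -1
SI base units of momentum: kg·m/s

The claimed units kg·m/s match the derived units, so the claim is correct.

Answer: Yes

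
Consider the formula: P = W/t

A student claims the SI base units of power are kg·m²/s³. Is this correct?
Units of each symbol in P = W/t:
  W (work): kg·m²/s²
  t (time): s  → in the denominator, contributes 1/s

Multiplying the contributions: [kg·m²/s²] · [1/s]
Adding exponents of each base unit: kg: 1, m: 2, s: -3
SI base units of power: kg·m²/s³

The claimed units kg·m²/s³ match the derived units, so the claim is correct.

Answer: Yes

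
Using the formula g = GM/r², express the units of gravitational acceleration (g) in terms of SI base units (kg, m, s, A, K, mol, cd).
Units of each symbol in g = GM/r²:
  G (gravitational constant): m³/(kg·s²)
  M (mass): kg
  r (distance): m  → to the power 2 in the denominator, contributes 1/m²

Multiplying the contributions: [m³/(kg·s²)] · [kg] · [1/m²]
Adding exponents of each base unit: m: 1, s: -2
SI base units of gravitational acceleration: m/s²

Answer: m/s²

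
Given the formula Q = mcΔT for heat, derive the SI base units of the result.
Units of each symbol in Q = mcΔT:
  m (mass): kg
  c (specific heat capacity, in J/(kg·K)): m²/(s²·K)
  ΔT (temperature change): K

Multiplying the contributions: [kg] · [m²/(s²·K)] · [K]
Adding exponents of each base unit: kg: 1, m: 2, s: -2
SI base units of heat: kg·m²/s²

Answer: kg·m²/s²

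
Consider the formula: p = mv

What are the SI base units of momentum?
Units of each symbol in p = mv:
  m (mass): kg
  v (velocity): m/s

Multiplying the contributions: [kg] · [m/s]
Adding exponents of each base unit: kg: 1, m: 1, s: -1
SI base units of momentum: kg·m/s

Answer: kg·m/s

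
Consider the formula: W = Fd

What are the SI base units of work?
Units of each symbol in W = Fd:
  F (force): kg·m/s²
  d (displacement): m

Multiplying the contributions: [kg·m/s²] · [m]
Adding exponents of each base unit: kg: 1, m: 2, s: -2
SI base units of work: kg·m²/s²

Answer: kg·m²/s²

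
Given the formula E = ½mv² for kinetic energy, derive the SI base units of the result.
Units of each symbol in E = ½mv²:
  m (mass): kg
  v (speed): m/s  → to the power 2, contributes m²/s²
  The factor ½ is dimensionless.

Multiplying the contributions: [kg] · [m²/s²]
Adding exponents of each base unit: kg: 1, m: 2, s: -2
SI base units of kinetic energy: kg·m²/s²

Answer: kg·m²/s²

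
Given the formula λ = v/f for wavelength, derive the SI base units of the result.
Units of each symbol in λ = v/f:
  v (wave speed): m/s
  f (frequency): 1/s  → in the denominator, contributes s

Multiplying the contributions: [m/s] · [s]
Adding exponents of each base unit: m: 1
SI base units of wavelength: m

Answer: m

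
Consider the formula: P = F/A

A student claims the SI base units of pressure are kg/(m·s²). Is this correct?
Units of each symbol in P = F/A:
  F (force): kg·m/s²
  A (area): m²  → in the denominator, contributes 1/m²

Multiplying the contributions: [kg·m/s²] · [1/m²]
Adding exponents of each base unit: kg: 1, m: -1, s: -2
SI base units of pressure: kg/(m·s²)

The claimed units kg/(m·s²) match the derived units, so the claim is correct.

Answer: Yes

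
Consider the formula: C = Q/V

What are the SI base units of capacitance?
Units of each symbol in C = Q/V:
  Q (charge, in coulombs): s·A
  V (voltage, in volts): kg·m²/(s³·A)  → in the denominator, contributes s³·A/(kg·m²)

Multiplying the contributions: [s·A] · [s³·A/(kg·m²)]
Adding exponents of each base unit: kg: -1, m: -2, s: 4, A: 2
SI base units of capacitance: s⁴·A²/(kg·m²)

Answer: s⁴·A²/(kg·m²)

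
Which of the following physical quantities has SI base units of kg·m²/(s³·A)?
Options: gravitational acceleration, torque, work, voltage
Checking the SI base units of each option:
  gravitational acceleration (g = GM/r²): m/s²  ✗
  torque (τ = Fr): kg·m²/s²  ✗
  work (W = Fd): kg·m²/s²  ✗
  voltage (V = IR): kg·m²/(s³·A)  ✓ matches

Only voltage has units kg·m²/(s³·A).

Answer: voltage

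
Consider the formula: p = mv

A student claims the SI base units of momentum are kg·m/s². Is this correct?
Units of each symbol in p = mv:
  m (mass): kg
  v (velocity): m/s

Multiplying the contributions: [kg] · [m/s]
Adding exponents of each base unit: kg: 1, m: 1, s: -1
SI base units of momentum: kg·m/s

The claimed units kg·m/s² (exponents kg: 1, m: 1, s: -2) do not match the derived units kg·m/s (exponents kg: 1, m: 1, s: -1), so the claim is incorrect.

Answer: No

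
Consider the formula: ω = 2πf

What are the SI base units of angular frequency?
Units of each symbol in ω = 2πf:
  f (frequency): 1/s
  The factor 2π is dimensionless.

Multiplying the contributions: [1/s]
Adding exponents of each base unit: s: -1
SI base units of angular frequency: 1/s

Answer: 1/s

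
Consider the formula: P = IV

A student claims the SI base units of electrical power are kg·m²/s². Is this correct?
Units of each symbol in P = IV:
  I (current): A
  V (voltage, in volts): kg·m²/(s³·A)

Multiplying the contributions: [A] · [kg·m²/(s³·A)]
Adding exponents of each base unit: kg: 1, m: 2, s: -3
SI base units of electrical power: kg·m²/s³

The claimed units kg·m²/s² (exponents kg: 1, m: 2, s: -2) do not match the derived units kg·m²/s³ (exponents kg: 1, m: 2, s: -3), so the claim is incorrect.

Answer: No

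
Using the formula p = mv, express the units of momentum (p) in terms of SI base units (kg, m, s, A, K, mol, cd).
Units of each symbol in p = mv:
  m (mass): kg
  v (velocity): m/s

Multiplying the contributions: [kg] · [m/s]
Adding exponents of each base unit: kg: 1, m: 1, s: -1
SI base units of momentum: kg·m/s

Answer: kg·m/s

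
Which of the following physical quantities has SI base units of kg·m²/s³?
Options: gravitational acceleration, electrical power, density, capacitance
Checking the SI base units of each option:
  gravitational acceleration (g = GM/r²): m/s²  ✗
  electrical power (P = IV): kg·m²/s³  ✓ matches
  density (ρ = m/V): kg/m³  ✗
  capacitance (C = Q/V): s⁴·A²/(kg·m²)  ✗

Only electrical power has units kg·m²/s³.

Answer: electrical power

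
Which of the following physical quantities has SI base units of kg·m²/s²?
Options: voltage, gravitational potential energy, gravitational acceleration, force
Checking the SI base units of each option:
  voltage (V = IR): kg·m²/(s³·A)  ✗
  gravitational potential energy (U = -GMm/r): kg·m²/s²  ✓ matches
  gravitational acceleration (g = GM/r²): m/s²  ✗
  force (F = ma): kg·m/s²  ✗

Only gravitational potential energy has units kg·m²/s².

Answer: gravitational potential energy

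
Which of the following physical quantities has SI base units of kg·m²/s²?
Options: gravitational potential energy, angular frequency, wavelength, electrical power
Checking the SI base units of each option:
  gravitational potential energy (U = -GMm/r): kg·m²/s²  ✓ matches
  angular frequency (ω = 2πf): 1/s  ✗
  wavelength (λ = v/f): m  ✗
  electrical power (P = IV): kg·m²/s³  ✗

Only gravitational potential energy has units kg·m²/s².

Answer: gravitational potential energy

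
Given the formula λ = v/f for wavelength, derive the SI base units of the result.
Units of each symbol in λ = v/f:
  v (wave speed): m/s
  f (frequency): 1/s  → in the denominator, contributes s

Multiplying the contributions: [m/s] · [s]
Adding exponents of each base unit: m: 1
SI base units of wavelength: m

Answer: m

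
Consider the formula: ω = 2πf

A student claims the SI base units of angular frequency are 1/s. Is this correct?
Units of each symbol in ω = 2πf:
  f (frequency): 1/s
  The factor 2π is dimensionless.

Multiplying the contributions: [1/s]
Adding exponents of each base unit: s: -1
SI base units of angular frequency: 1/s

The claimed units 1/s match the derived units, so the claim is correct.

Answer: Yes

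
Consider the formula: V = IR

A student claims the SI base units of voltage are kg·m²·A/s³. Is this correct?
Units of each symbol in V = IR:
  I (current): A
  R (resistance, in ohms): kg·m²/(s³·A²)

Multiplying the contributions: [A] · [kg·m²/(s³·A²)]
Adding exponents of each base unit: kg: 1, m: 2, s: -3, A: -1
SI base units of voltage: kg·m²/(s³·A)

The claimed units kg·m²·A/s³ (exponents kg: 1, m: 2, s: -3, A: 1) do not match the derived units kg·m²/(s³·A) (exponents kg: 1, m: 2, s: -3, A: -1), so the claim is incorrect.

Answer: No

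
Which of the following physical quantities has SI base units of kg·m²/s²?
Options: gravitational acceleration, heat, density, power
Checking the SI base units of each option:
  gravitational acceleration (g = GM/r²): m/s²  ✗
  heat (Q = mcΔT): kg·m²/s²  ✓ matches
  density (ρ = m/V): kg/m³  ✗
  power (P = W/t): kg·m²/s³  ✗

Only heat has units kg·m²/s².

Answer: heat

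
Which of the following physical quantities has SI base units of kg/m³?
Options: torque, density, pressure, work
Checking the SI base units of each option:
  torque (τ = Fr): kg·m²/s²  ✗
  density (ρ = m/V): kg/m³  ✓ matches
  pressure (P = F/A): kg/(m·s²)  ✗
  work (W = Fd): kg·m²/s²  ✗

Only density has units kg/m³.

Answer: density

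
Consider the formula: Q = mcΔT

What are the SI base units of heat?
Units of each symbol in Q = mcΔT:
  m (mass): kg
  c (specific heat capacity, in J/(kg·K)): m²/(s²·K)
  ΔT (temperature change): K

Multiplying the contributions: [kg] · [m²/(s²·K)] · [K]
Adding exponents of each base unit: kg: 1, m: 2, s: -2
SI base units of heat: kg·m²/s²

Answer: kg·m²/s²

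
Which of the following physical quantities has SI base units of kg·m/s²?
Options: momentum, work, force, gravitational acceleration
Checking the SI base units of each option:
  momentum (p = mv): kg·m/s  ✗
  work (W = Fd): kg·m²/s²  ✗
  force (F = ma): kg·m/s²  ✓ matches
  gravitational acceleration (g = GM/r²): m/s²  ✗

Only force has units kg·m/s².

Answer: force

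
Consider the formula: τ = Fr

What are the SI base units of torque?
Units of each symbol in τ = Fr:
  F (force): kg·m/s²
  r (lever arm): m

Multiplying the contributions: [kg·m/s²] · [m]
Adding exponents of each base unit: kg: 1, m: 2, s: -2
SI base units of torque: kg·m²/s²

Answer: kg·m²/s²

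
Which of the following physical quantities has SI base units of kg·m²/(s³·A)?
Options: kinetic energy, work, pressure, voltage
Checking the SI base units of each option:
  kinetic energy (E = ½mv²): kg·m²/s²  ✗
  work (W = Fd): kg·m²/s²  ✗
  pressure (P = F/A): kg/(m·s²)  ✗
  voltage (V = IR): kg·m²/(s³·A)  ✓ matches

Only voltage has units kg·m²/(s³·A).

Answer: voltage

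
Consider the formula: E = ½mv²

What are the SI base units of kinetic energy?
Units of each symbol in E = ½mv²:
  m (mass): kg
  v (speed): m/s  → to the power 2, contributes m²/s²
  The factor ½ is dimensionless.

Multiplying the contributions: [kg] · [m²/s²]
Adding exponents of each base unit: kg: 1, m: 2, s: -2
SI base units of kinetic energy: kg·m²/s²

Answer: kg·m²/s²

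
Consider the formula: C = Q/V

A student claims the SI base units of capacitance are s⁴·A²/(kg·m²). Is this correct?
Units of each symbol in C = Q/V:
  Q (charge, in coulombs): s·A
  V (voltage, in volts): kg·m²/(s³·A)  → in the denominator, contributes s³·A/(kg·m²)

Multiplying the contributions: [s·A] · [s³·A/(kg·m²)]
Adding exponents of each base unit: kg: -1, m: -2, s: 4, A: 2
SI base units of capacitance: s⁴·A²/(kg·m²)

The claimed units s⁴·A²/(kg·m²) match the derived units, so the claim is correct.

Answer: Yes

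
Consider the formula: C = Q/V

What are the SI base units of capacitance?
Units of each symbol in C = Q/V:
  Q (charge, in coulombs): s·A
  V (voltage, in volts): kg·m²/(s³·A)  → in the denominator, contributes s³·A/(kg·m²)

Multiplying the contributions: [s·A] · [s³·A/(kg·m²)]
Adding exponents of each base unit: kg: -1, m: -2, s: 4, A: 2
SI base units of capacitance: s⁴·A²/(kg·m²)

Answer: s⁴·A²/(kg·m²)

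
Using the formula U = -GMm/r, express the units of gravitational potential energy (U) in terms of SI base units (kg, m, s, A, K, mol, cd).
Units of each symbol in U = -GMm/r:
  G (gravitational constant): m³/(kg·s²)
  M (mass): kg
  m (mass): kg
  r (distance): m  → in the denominator, contributes 1/m
  The minus sign does not affect the units.

Multiplying the contributions: [m³/(kg·s²)] · [kg] · [kg] · [1/m]
Adding exponents of each base unit: kg: 1, m: 2, s: -2
SI base units of gravitational potential energy: kg·m²/s²

Answer: kg·m²/s²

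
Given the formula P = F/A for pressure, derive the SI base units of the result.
Units of each symbol in P = F/A:
  F (force): kg·m/s²
  A (area): m²  → in the denominator, contributes 1/m²

Multiplying the contributions: [kg·m/s²] · [1/m²]
Adding exponents of each base unit: kg: 1, m: -1, s: -2
SI base units of pressure: kg/(m·s²)

Answer: kg/(m·s²)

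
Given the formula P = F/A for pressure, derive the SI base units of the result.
Units of each symbol in P = F/A:
  F (force): kg·m/s²
  A (area): m²  → in the denominator, contributes 1/m²

Multiplying the contributions: [kg·m/s²] · [1/m²]
Adding exponents of each base unit: kg: 1, m: -1, s: -2
SI base units of pressure: kg/(m·s²)

Answer: kg/(m·s²)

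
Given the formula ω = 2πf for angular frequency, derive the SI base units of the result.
Units of each symbol in ω = 2πf:
  f (frequency): 1/s
  The factor 2π is dimensionless.

Multiplying the contributions: [1/s]
Adding exponents of each base unit: s: -1
SI base units of angular frequency: 1/s

Answer: 1/s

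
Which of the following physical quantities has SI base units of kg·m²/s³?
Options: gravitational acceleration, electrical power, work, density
Checking the SI base units of each option:
  gravitational acceleration (g = GM/r²): m/s²  ✗
  electrical power (P = IV): kg·m²/s³  ✓ matches
  work (W = Fd): kg·m²/s²  ✗
  density (ρ = m/V): kg/m³  ✗

Only electrical power has units kg·m²/s³.

Answer: electrical power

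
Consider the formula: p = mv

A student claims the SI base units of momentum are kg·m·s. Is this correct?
Units of each symbol in p = mv:
  m (mass): kg
  v (velocity): m/s

Multiplying the contributions: [kg] · [m/s]
Adding exponents of each base unit: kg: 1, m: 1, s: -1
SI base units of momentum: kg·m/s

The claimed units kg·m·s (exponents kg: 1, m: 1, s: 1) do not match the derived units kg·m/s (exponents kg: 1, m: 1, s: -1), so the claim is incorrect.

Answer: No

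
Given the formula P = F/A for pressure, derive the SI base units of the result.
Units of each symbol in P = F/A:
  F (force): kg·m/s²
  A (area): m²  → in the denominator, contributes 1/m²

Multiplying the contributions: [kg·m/s²] · [1/m²]
Adding exponents of each base unit: kg: 1, m: -1, s: -2
SI base units of pressure: kg/(m·s²)

Answer: kg/(m·s²)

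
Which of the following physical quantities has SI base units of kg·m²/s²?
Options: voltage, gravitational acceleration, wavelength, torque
Checking the SI base units of each option:
  voltage (V = IR): kg·m²/(s³·A)  ✗
  gravitational acceleration (g = GM/r²): m/s²  ✗
  wavelength (λ = v/f): m  ✗
  torque (τ = Fr): kg·m²/s²  ✓ matches

Only torque has units kg·m²/s².

Answer: torque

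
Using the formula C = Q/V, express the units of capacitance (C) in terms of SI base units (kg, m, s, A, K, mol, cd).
Units of each symbol in C = Q/V:
  Q (charge, in coulombs): s·A
  V (voltage, in volts): kg·m²/(s³·A)  → in the denominator, contributes s³·A/(kg·m²)

Multiplying the contributions: [s·A] · [s³·A/(kg·m²)]
Adding exponents of each base unit: kg: -1, m: -2, s: 4, A: 2
SI base units of capacitance: s⁴·A²/(kg·m²)

Answer: s⁴·A²/(kg·m²)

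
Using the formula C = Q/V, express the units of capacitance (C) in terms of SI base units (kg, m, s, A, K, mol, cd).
Units of each symbol in C = Q/V:
  Q (charge, in coulombs): s·A
  V (voltage, in volts): kg·m²/(s³·A)  → in the denominator, contributes s³·A/(kg·m²)

Multiplying the contributions: [s·A] · [s³·A/(kg·m²)]
Adding exponents of each base unit: kg: -1, m: -2, s: 4, A: 2
SI base units of capacitance: s⁴·A²/(kg·m²)

Answer: s⁴·A²/(kg·m²)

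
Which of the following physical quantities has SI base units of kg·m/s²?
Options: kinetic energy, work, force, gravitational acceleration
Checking the SI base units of each option:
  kinetic energy (E = ½mv²): kg·m²/s²  ✗
  work (W = Fd): kg·m²/s²  ✗
  force (F = ma): kg·m/s²  ✓ matches
  gravitational acceleration (g = GM/r²): m/s²  ✗

Only force has units kg·m/s².

Answer: force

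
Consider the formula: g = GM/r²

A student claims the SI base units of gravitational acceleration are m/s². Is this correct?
Units of each symbol in g = GM/r²:
  G (gravitational constant): m³/(kg·s²)
  M (mass): kg
  r (distance): m  → to the power 2 in the denominator, contributes 1/m²

Multiplying the contributions: [m³/(kg·s²)] · [kg] · [1/m²]
Adding exponents of each base unit: m: 1, s: -2
SI base units of gravitational acceleration: m/s²

The claimed units m/s² match the derived units, so the claim is correct.

Answer: Yes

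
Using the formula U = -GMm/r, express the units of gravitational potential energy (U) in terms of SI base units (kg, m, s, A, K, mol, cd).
Units of each symbol in U = -GMm/r:
  G (gravitational constant): m³/(kg·s²)
  M (mass): kg
  m (mass): kg
  r (distance): m  → in the denominator, contributes 1/m
  The minus sign does not affect the units.

Multiplying the contributions: [m³/(kg·s²)] · [kg] · [kg] · [1/m]
Adding exponents of each base unit: kg: 1, m: 2, s: -2
SI base units of gravitational potential energy: kg·m²/s²

Answer: kg·m²/s²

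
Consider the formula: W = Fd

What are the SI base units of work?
Units of each symbol in W = Fd:
  F (force): kg·m/s²
  d (displacement): m

Multiplying the contributions: [kg·m/s²] · [m]
Adding exponents of each base unit: kg: 1, m: 2, s: -2
SI base units of work: kg·m²/s²

Answer: kg·m²/s²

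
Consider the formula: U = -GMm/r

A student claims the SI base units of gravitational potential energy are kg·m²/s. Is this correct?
Units of each symbol in U = -GMm/r:
  G (gravitational constant): m³/(kg·s²)
  M (mass): kg
  m (mass): kg
  r (distance): m  → in the denominator, contributes 1/m
  The minus sign does not affect the units.

Multiplying the contributions: [m³/(kg·s²)] · [kg] · [kg] · [1/m]
Adding exponents of each base unit: kg: 1, m: 2, s: -2
SI base units of gravitational potential energy: kg·m²/s²

The claimed units kg·m²/s (exponents kg: 1, m: 2, s: -1) do not match the derived units kg·m²/s² (exponents kg: 1, m: 2, s: -2), so the claim is incorrect.

Answer: No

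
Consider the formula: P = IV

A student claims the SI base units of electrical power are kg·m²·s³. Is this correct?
Units of each symbol in P = IV:
  I (current): A
  V (voltage, in volts): kg·m²/(s³·A)

Multiplying the contributions: [A] · [kg·m²/(s³·A)]
Adding exponents of each base unit: kg: 1, m: 2, s: -3
SI base units of electrical power: kg·m²/s³

The claimed units kg·m²·s³ (exponents kg: 1, m: 2, s: 3) do not match the derived units kg·m²/s³ (exponents kg: 1, m: 2, s: -3), so the claim is incorrect.

Answer: No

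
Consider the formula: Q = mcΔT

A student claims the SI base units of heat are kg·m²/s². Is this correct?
Units of each symbol in Q = mcΔT:
  m (mass): kg
  c (specific heat capacity, in J/(kg·K)): m²/(s²·K)
  ΔT (temperature change): K

Multiplying the contributions: [kg] · [m²/(s²·K)] · [K]
Adding exponents of each base unit: kg: 1, m: 2, s: -2
SI base units of heat: kg·m²/s²

The claimed units kg·m²/s² match the derived units, so the claim is correct.

Answer: Yes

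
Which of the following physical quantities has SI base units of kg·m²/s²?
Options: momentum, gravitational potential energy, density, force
Checking the SI base units of each option:
  momentum (p = mv): kg·m/s  ✗
  gravitational potential energy (U = -GMm/r): kg·m²/s²  ✓ matches
  density (ρ = m/V): kg/m³  ✗
  force (F = ma): kg·m/s²  ✗

Only gravitational potential energy has units kg·m²/s².

Answer: gravitational potential energy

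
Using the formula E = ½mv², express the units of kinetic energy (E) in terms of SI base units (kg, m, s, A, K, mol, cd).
Units of each symbol in E = ½mv²:
  m (mass): kg
  v (speed): m/s  → to the power 2, contributes m²/s²
  The factor ½ is dimensionless.

Multiplying the contributions: [kg] · [m²/s²]
Adding exponents of each base unit: kg: 1, m: 2, s: -2
SI base units of kinetic energy: kg·m²/s²

Answer: kg·m²/s²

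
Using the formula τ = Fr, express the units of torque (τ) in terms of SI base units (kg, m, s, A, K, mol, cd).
Units of each symbol in τ = Fr:
  F (force): kg·m/s²
  r (lever arm): m

Multiplying the contributions: [kg·m/s²] · [m]
Adding exponents of each base unit: kg: 1, m: 2, s: -2
SI base units of torque: kg·m²/s²

Answer: kg·m²/s²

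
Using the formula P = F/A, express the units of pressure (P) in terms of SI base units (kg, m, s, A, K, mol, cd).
Units of each symbol in P = F/A:
  F (force): kg·m/s²
  A (area): m²  → in the denominator, contributes 1/m²

Multiplying the contributions: [kg·m/s²] · [1/m²]
Adding exponents of each base unit: kg: 1, m: -1, s: -2
SI base units of pressure: kg/(m·s²)

Answer: kg/(m·s²)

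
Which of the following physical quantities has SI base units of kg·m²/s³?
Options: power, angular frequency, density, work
Checking the SI base units of each option:
  power (P = W/t): kg·m²/s³  ✓ matches
  angular frequency (ω = 2πf): 1/s  ✗
  density (ρ = m/V): kg/m³  ✗
  work (W = Fd): kg·m²/s²  ✗

Only power has units kg·m²/s³.

Answer: power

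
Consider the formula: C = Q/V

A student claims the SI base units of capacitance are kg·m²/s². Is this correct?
Units of each symbol in C = Q/V:
  Q (charge, in coulombs): s·A
  V (voltage, in volts): kg·m²/(s³·A)  → in the denominator, contributes s³·A/(kg·m²)

Multiplying the contributions: [s·A] · [s³·A/(kg·m²)]
Adding exponents of each base unit: kg: -1, m: -2, s: 4, A: 2
SI base units of capacitance: s⁴·A²/(kg·m²)

The claimed units kg·m²/s² (exponents kg: 1, m: 2, s: -2) do not match the derived units s⁴·A²/(kg·m²) (exponents kg: -1, m: -2, s: 4, A: 2), so the claim is incorrect.

Answer: No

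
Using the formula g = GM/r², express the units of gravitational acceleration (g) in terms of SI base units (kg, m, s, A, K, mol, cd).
Units of each symbol in g = GM/r²:
  G (gravitational constant): m³/(kg·s²)
  M (mass): kg
  r (distance): m  → to the power 2 in the denominator, contributes 1/m²

Multiplying the contributions: [m³/(kg·s²)] · [kg] · [1/m²]
Adding exponents of each base unit: m: 1, s: -2
SI base units of gravitational acceleration: m/s²

Answer: m/s²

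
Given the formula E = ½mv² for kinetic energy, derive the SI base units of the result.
Units of each symbol in E = ½mv²:
  m (mass): kg
  v (speed): m/s  → to the power 2, contributes m²/s²
  The factor ½ is dimensionless.

Multiplying the contributions: [kg] · [m²/s²]
Adding exponents of each base unit: kg: 1, m: 2, s: -2
SI base units of kinetic energy: kg·m²/s²

Answer: kg·m²/s²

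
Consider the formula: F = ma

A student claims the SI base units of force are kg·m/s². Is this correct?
Units of each symbol in F = ma:
  m (mass): kg
  a (acceleration): m/s²

Multiplying the contributions: [kg] · [m/s²]
Adding exponents of each base unit: kg: 1, m: 1, s: -2
SI base units of force: kg·m/s²

The claimed units kg·m/s² match the derived units, so the claim is correct.

Answer: Yes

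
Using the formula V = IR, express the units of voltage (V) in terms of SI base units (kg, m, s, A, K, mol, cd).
Units of each symbol in V = IR:
  I (current): A
  R (resistance, in ohms): kg·m²/(s³·A²)

Multiplying the contributions: [A] · [kg·m²/(s³·A²)]
Adding exponents of each base unit: kg: 1, m: 2, s: -3, A: -1
SI base units of voltage: kg·m²/(s³·A)

Answer: kg·m²/(s³·A)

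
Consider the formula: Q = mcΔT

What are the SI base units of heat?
Units of each symbol in Q = mcΔT:
  m (mass): kg
  c (specific heat capacity, in J/(kg·K)): m²/(s²·K)
  ΔT (temperature change): K

Multiplying the contributions: [kg] · [m²/(s²·K)] · [K]
Adding exponents of each base unit: kg: 1, m: 2, s: -2
SI base units of heat: kg·m²/s²

Answer: kg·m²/s²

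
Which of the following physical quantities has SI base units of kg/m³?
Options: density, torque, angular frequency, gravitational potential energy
Checking the SI base units of each option:
  density (ρ = m/V): kg/m³  ✓ matches
  torque (τ = Fr): kg·m²/s²  ✗
  angular frequency (ω = 2πf): 1/s  ✗
  gravitational potential energy (U = -GMm/r): kg·m²/s²  ✗

Only density has units kg/m³.

Answer: density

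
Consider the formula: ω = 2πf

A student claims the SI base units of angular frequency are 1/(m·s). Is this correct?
Units of each symbol in ω = 2πf:
  f (frequency): 1/s
  The factor 2π is dimensionless.

Multiplying the contributions: [1/s]
Adding exponents of each base unit: s: -1
SI base units of angular frequency: 1/s

The claimed units 1/(m·s) (exponents m: -1, s: -1) do not match the derived units 1/s (exponents s: -1), so the claim is incorrect.

Answer: No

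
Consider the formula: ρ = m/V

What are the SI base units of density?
Units of each symbol in ρ = m/V:
  m (mass): kg
  V (volume): m³  → in the denominator, contributes 1/m³

Multiplying the contributions: [kg] · [1/m³]
Adding exponents of each base unit: kg: 1, m: -3
SI base units of density: kg/m³

Answer: kg/m³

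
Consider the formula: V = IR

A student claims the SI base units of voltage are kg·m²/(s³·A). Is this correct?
Units of each symbol in V = IR:
  I (current): A
  R (resistance, in ohms): kg·m²/(s³·A²)

Multiplying the contributions: [A] · [kg·m²/(s³·A²)]
Adding exponents of each base unit: kg: 1, m: 2, s: -3, A: -1
SI base units of voltage: kg·m²/(s³·A)

The claimed units kg·m²/(s³·A) match the derived units, so the claim is correct.

Answer: Yes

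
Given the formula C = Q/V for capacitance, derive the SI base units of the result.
Units of each symbol in C = Q/V:
  Q (charge, in coulombs): s·A
  V (voltage, in volts): kg·m²/(s³·A)  → in the denominator, contributes s³·A/(kg·m²)

Multiplying the contributions: [s·A] · [s³·A/(kg·m²)]
Adding exponents of each base unit: kg: -1, m: -2, s: 4, A: 2
SI base units of capacitance: s⁴·A²/(kg·m²)

Answer: s⁴·A²/(kg·m²)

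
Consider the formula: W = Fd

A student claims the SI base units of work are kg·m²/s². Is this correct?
Units of each symbol in W = Fd:
  F (force): kg·m/s²
  d (displacement): m

Multiplying the contributions: [kg·m/s²] · [m]
Adding exponents of each base unit: kg: 1, m: 2, s: -2
SI base units of work: kg·m²/s²

The claimed units kg·m²/s² match the derived units, so the claim is correct.

Answer: Yes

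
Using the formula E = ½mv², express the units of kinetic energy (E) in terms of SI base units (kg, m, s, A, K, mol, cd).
Units of each symbol in E = ½mv²:
  m (mass): kg
  v (speed): m/s  → to the power 2, contributes m²/s²
  The factor ½ is dimensionless.

Multiplying the contributions: [kg] · [m²/s²]
Adding exponents of each base unit: kg: 1, m: 2, s: -2
SI base units of kinetic energy: kg·m²/s²

Answer: kg·m²/s²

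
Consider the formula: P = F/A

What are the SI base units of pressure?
Units of each symbol in P = F/A:
  F (force): kg·m/s²
  A (area): m²  → in the denominator, contributes 1/m²

Multiplying the contributions: [kg·m/s²] · [1/m²]
Adding exponents of each base unit: kg: 1, m: -1, s: -2
SI base units of pressure: kg/(m·s²)

Answer: kg/(m·s²)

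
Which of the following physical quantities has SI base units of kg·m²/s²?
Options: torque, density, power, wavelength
Checking the SI base units of each option:
  torque (τ = Fr): kg·m²/s²  ✓ matches
  density (ρ = m/V): kg/m³  ✗
  power (P = W/t): kg·m²/s³  ✗
  wavelength (λ = v/f): m  ✗

Only torque has units kg·m²/s².

Answer: torque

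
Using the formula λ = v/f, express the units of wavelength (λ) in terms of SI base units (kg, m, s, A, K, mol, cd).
Units of each symbol in λ = v/f:
  v (wave speed): m/s
  f (frequency): 1/s  → in the denominator, contributes s

Multiplying the contributions: [m/s] · [s]
Adding exponents of each base unit: m: 1
SI base units of wavelength: m

Answer: m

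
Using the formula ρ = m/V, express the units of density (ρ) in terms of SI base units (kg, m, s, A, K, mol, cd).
Units of each symbol in ρ = m/V:
  m (mass): kg
  V (volume): m³  → in the denominator, contributes 1/m³

Multiplying the contributions: [kg] · [1/m³]
Adding exponents of each base unit: kg: 1, m: -3
SI base units of density: kg/m³

Answer: kg/m³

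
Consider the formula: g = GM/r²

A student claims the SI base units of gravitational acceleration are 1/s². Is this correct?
Units of each symbol in g = GM/r²:
  G (gravitational constant): m³/(kg·s²)
  M (mass): kg
  r (distance): m  → to the power 2 in the denominator, contributes 1/m²

Multiplying the contributions: [m³/(kg·s²)] · [kg] · [1/m²]
Adding exponents of each base unit: m: 1, s: -2
SI base units of gravitational acceleration: m/s²

The claimed units 1/s² (exponents s: -2) do not match the derived units m/s² (exponents m: 1, s: -2), so the claim is incorrect.

Answer: No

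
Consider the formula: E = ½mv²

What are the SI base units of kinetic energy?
Units of each symbol in E = ½mv²:
  m (mass): kg
  v (speed): m/s  → to the power 2, contributes m²/s²
  The factor ½ is dimensionless.

Multiplying the contributions: [kg] · [m²/s²]
Adding exponents of each base unit: kg: 1, m: 2, s: -2
SI base units of kinetic energy: kg·m²/s²

Answer: kg·m²/s²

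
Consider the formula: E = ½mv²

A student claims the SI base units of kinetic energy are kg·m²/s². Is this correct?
Units of each symbol in E = ½mv²:
  m (mass): kg
  v (speed): m/s  → to the power 2, contributes m²/s²
  The factor ½ is dimensionless.

Multiplying the contributions: [kg] · [m²/s²]
Adding exponents of each base unit: kg: 1, m: 2, s: -2
SI base units of kinetic energy: kg·m²/s²

The claimed units kg·m²/s² match the derived units, so the claim is correct.

Answer: Yes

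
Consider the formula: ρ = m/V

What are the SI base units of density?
Units of each symbol in ρ = m/V:
  m (mass): kg
  V (volume): m³  → in the denominator, contributes 1/m³

Multiplying the contributions: [kg] · [1/m³]
Adding exponents of each base unit: kg: 1, m: -3
SI base units of density: kg/m³

Answer: kg/m³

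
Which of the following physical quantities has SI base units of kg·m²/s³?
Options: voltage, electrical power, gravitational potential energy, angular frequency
Checking the SI base units of each option:
  voltage (V = IR): kg·m²/(s³·A)  ✗
  electrical power (P = IV): kg·m²/s³  ✓ matches
  gravitational potential energy (U = -GMm/r): kg·m²/s²  ✗
  angular frequency (ω = 2πf): 1/s  ✗

Only electrical power has units kg·m²/s³.

Answer: electrical power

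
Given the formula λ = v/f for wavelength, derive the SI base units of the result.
Units of each symbol in λ = v/f:
  v (wave speed): m/s
  f (frequency): 1/s  → in the denominator, contributes s

Multiplying the contributions: [m/s] · [s]
Adding exponents of each base unit: m: 1
SI base units of wavelength: m

Answer: m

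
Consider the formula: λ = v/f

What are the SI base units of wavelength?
Units of each symbol in λ = v/f:
  v (wave speed): m/s
  f (frequency): 1/s  → in the denominator, contributes s

Multiplying the contributions: [m/s] · [s]
Adding exponents of each base unit: m: 1
SI base units of wavelength: m

Answer: m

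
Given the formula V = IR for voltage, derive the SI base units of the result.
Units of each symbol in V = IR:
  I (current): A
  R (resistance, in ohms): kg·m²/(s³·A²)

Multiplying the contributions: [A] · [kg·m²/(s³·A²)]
Adding exponents of each base unit: kg: 1, m: 2, s: -3, A: -1
SI base units of voltage: kg·m²/(s³·A)

Answer: kg·m²/(s³·A)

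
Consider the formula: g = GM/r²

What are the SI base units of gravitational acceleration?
Units of each symbol in g = GM/r²:
  G (gravitational constant): m³/(kg·s²)
  M (mass): kg
  r (distance): m  → to the power 2 in the denominator, contributes 1/m²

Multiplying the contributions: [m³/(kg·s²)] · [kg] · [1/m²]
Adding exponents of each base unit: m: 1, s: -2
SI base units of gravitational acceleration: m/s²

Answer: m/s²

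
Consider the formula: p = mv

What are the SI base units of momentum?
Units of each symbol in p = mv:
  m (mass): kg
  v (velocity): m/s

Multiplying the contributions: [kg] · [m/s]
Adding exponents of each base unit: kg: 1, m: 1, s: -1
SI base units of momentum: kg·m/s

Answer: kg·m/s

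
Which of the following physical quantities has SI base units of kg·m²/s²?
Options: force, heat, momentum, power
Checking the SI base units of each option:
  force (F = ma): kg·m/s²  ✗
  heat (Q = mcΔT): kg·m²/s²  ✓ matches
  momentum (p = mv): kg·m/s  ✗
  power (P = W/t): kg·m²/s³  ✗

Only heat has units kg·m²/s².

Answer: heat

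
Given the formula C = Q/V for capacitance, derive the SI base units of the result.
Units of each symbol in C = Q/V:
  Q (charge, in coulombs): s·A
  V (voltage, in volts): kg·m²/(s³·A)  → in the denominator, contributes s³·A/(kg·m²)

Multiplying the contributions: [s·A] · [s³·A/(kg·m²)]
Adding exponents of each base unit: kg: -1, m: -2, s: 4, A: 2
SI base units of capacitance: s⁴·A²/(kg·m²)

Answer: s⁴·A²/(kg·m²)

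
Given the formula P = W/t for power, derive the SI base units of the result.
Units of each symbol in P = W/t:
  W (work): kg·m²/s²
  t (time): s  → in the denominator, contributes 1/s

Multiplying the contributions: [kg·m²/s²] · [1/s]
Adding exponents of each base unit: kg: 1, m: 2, s: -3
SI base units of power: kg·m²/s³

Answer: kg·m²/s³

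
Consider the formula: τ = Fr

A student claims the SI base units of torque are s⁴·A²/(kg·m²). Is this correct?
Units of each symbol in τ = Fr:
  F (force): kg·m/s²
  r (lever arm): m

Multiplying the contributions: [kg·m/s²] · [m]
Adding exponents of each base unit: kg: 1, m: 2, s: -2
SI base units of torque: kg·m²/s²

The claimed units s⁴·A²/(kg·m²) (exponents kg: -1, m: -2, s: 4, A: 2) do not match the derived units kg·m²/s² (exponents kg: 1, m: 2, s: -2), so the claim is incorrect.

Answer: No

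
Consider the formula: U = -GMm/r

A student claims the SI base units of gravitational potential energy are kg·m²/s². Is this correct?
Units of each symbol in U = -GMm/r:
  G (gravitational constant): m³/(kg·s²)
  M (mass): kg
  m (mass): kg
  r (distance): m  → in the denominator, contributes 1/m
  The minus sign does not affect the units.

Multiplying the contributions: [m³/(kg·s²)] · [kg] · [kg] · [1/m]
Adding exponents of each base unit: kg: 1, m: 2, s: -2
SI base units of gravitational potential energy: kg·m²/s²

The claimed units kg·m²/s² match the derived units, so the claim is correct.

Answer: Yes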